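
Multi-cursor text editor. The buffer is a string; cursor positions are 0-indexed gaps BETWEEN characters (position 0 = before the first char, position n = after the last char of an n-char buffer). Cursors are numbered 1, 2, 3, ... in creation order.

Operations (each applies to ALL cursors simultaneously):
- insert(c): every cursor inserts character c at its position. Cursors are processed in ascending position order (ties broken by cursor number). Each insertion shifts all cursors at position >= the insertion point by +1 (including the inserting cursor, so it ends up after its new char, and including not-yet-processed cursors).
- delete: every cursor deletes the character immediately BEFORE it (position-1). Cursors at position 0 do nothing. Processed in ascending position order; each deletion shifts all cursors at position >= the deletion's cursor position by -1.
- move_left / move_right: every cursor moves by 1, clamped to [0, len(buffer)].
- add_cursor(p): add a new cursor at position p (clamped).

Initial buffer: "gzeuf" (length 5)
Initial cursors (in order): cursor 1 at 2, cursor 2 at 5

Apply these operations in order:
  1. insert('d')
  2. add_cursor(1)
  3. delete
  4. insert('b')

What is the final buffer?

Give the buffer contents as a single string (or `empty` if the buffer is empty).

After op 1 (insert('d')): buffer="gzdeufd" (len 7), cursors c1@3 c2@7, authorship ..1...2
After op 2 (add_cursor(1)): buffer="gzdeufd" (len 7), cursors c3@1 c1@3 c2@7, authorship ..1...2
After op 3 (delete): buffer="zeuf" (len 4), cursors c3@0 c1@1 c2@4, authorship ....
After op 4 (insert('b')): buffer="bzbeufb" (len 7), cursors c3@1 c1@3 c2@7, authorship 3.1...2

Answer: bzbeufb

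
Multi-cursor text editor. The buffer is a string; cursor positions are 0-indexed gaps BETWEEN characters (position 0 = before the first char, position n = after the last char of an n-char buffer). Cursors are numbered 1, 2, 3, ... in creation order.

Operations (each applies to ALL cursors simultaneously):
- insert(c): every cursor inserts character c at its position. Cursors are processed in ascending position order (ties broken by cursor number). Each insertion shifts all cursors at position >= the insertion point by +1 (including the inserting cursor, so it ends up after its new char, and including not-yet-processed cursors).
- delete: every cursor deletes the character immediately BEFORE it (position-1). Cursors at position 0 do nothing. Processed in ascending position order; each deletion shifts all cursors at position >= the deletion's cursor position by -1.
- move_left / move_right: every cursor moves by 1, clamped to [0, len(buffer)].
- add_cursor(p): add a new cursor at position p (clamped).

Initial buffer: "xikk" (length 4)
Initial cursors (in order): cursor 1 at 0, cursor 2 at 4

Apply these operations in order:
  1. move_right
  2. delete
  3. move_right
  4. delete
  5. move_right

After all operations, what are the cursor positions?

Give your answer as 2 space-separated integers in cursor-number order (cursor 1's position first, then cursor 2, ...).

Answer: 0 0

Derivation:
After op 1 (move_right): buffer="xikk" (len 4), cursors c1@1 c2@4, authorship ....
After op 2 (delete): buffer="ik" (len 2), cursors c1@0 c2@2, authorship ..
After op 3 (move_right): buffer="ik" (len 2), cursors c1@1 c2@2, authorship ..
After op 4 (delete): buffer="" (len 0), cursors c1@0 c2@0, authorship 
After op 5 (move_right): buffer="" (len 0), cursors c1@0 c2@0, authorship 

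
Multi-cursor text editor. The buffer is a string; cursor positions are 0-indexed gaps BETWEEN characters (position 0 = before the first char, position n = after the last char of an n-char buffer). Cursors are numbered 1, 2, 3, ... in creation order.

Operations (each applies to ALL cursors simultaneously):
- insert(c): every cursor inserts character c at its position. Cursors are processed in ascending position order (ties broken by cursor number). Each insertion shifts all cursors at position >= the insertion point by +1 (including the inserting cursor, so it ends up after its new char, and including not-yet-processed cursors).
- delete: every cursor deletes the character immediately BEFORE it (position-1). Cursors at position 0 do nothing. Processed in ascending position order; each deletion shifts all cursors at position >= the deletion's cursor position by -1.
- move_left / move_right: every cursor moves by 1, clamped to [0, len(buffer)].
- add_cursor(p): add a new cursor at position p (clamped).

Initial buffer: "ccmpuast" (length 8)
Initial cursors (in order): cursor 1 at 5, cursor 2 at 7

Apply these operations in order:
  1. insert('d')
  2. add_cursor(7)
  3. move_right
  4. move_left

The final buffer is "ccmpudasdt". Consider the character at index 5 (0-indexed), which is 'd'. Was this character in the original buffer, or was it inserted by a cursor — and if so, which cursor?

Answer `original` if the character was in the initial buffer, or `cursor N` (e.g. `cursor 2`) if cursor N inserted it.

Answer: cursor 1

Derivation:
After op 1 (insert('d')): buffer="ccmpudasdt" (len 10), cursors c1@6 c2@9, authorship .....1..2.
After op 2 (add_cursor(7)): buffer="ccmpudasdt" (len 10), cursors c1@6 c3@7 c2@9, authorship .....1..2.
After op 3 (move_right): buffer="ccmpudasdt" (len 10), cursors c1@7 c3@8 c2@10, authorship .....1..2.
After op 4 (move_left): buffer="ccmpudasdt" (len 10), cursors c1@6 c3@7 c2@9, authorship .....1..2.
Authorship (.=original, N=cursor N): . . . . . 1 . . 2 .
Index 5: author = 1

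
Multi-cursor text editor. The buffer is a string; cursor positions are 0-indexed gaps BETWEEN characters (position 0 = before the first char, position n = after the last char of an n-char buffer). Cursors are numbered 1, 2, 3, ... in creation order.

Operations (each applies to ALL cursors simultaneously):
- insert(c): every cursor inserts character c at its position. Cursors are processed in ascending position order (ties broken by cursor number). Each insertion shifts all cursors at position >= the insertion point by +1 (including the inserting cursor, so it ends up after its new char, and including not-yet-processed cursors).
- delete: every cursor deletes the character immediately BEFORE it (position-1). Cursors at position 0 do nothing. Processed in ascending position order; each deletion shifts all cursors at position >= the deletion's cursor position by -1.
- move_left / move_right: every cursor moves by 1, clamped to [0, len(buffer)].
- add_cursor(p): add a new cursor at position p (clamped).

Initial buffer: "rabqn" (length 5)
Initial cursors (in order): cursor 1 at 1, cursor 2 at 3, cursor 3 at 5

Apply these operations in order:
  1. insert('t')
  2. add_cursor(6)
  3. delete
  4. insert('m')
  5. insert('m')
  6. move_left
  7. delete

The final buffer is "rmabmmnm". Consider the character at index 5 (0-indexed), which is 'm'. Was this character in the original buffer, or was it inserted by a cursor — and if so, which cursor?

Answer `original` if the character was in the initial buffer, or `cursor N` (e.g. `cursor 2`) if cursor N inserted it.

Answer: cursor 4

Derivation:
After op 1 (insert('t')): buffer="rtabtqnt" (len 8), cursors c1@2 c2@5 c3@8, authorship .1..2..3
After op 2 (add_cursor(6)): buffer="rtabtqnt" (len 8), cursors c1@2 c2@5 c4@6 c3@8, authorship .1..2..3
After op 3 (delete): buffer="rabn" (len 4), cursors c1@1 c2@3 c4@3 c3@4, authorship ....
After op 4 (insert('m')): buffer="rmabmmnm" (len 8), cursors c1@2 c2@6 c4@6 c3@8, authorship .1..24.3
After op 5 (insert('m')): buffer="rmmabmmmmnmm" (len 12), cursors c1@3 c2@9 c4@9 c3@12, authorship .11..2424.33
After op 6 (move_left): buffer="rmmabmmmmnmm" (len 12), cursors c1@2 c2@8 c4@8 c3@11, authorship .11..2424.33
After op 7 (delete): buffer="rmabmmnm" (len 8), cursors c1@1 c2@5 c4@5 c3@7, authorship .1..24.3
Authorship (.=original, N=cursor N): . 1 . . 2 4 . 3
Index 5: author = 4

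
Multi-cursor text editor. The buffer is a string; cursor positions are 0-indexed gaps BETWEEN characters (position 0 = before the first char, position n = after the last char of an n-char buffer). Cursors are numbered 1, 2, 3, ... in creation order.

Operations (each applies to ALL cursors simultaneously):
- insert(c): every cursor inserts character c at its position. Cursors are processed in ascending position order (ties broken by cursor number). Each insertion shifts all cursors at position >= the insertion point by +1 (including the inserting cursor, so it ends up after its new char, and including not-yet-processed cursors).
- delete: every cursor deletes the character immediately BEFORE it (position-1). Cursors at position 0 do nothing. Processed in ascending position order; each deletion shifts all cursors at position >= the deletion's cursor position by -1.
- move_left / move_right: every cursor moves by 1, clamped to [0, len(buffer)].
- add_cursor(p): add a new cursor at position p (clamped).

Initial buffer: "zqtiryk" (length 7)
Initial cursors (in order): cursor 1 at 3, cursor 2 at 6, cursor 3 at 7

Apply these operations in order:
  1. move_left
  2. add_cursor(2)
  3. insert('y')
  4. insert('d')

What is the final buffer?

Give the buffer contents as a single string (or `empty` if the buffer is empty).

Answer: zqyyddtirydyydk

Derivation:
After op 1 (move_left): buffer="zqtiryk" (len 7), cursors c1@2 c2@5 c3@6, authorship .......
After op 2 (add_cursor(2)): buffer="zqtiryk" (len 7), cursors c1@2 c4@2 c2@5 c3@6, authorship .......
After op 3 (insert('y')): buffer="zqyytiryyyk" (len 11), cursors c1@4 c4@4 c2@8 c3@10, authorship ..14...2.3.
After op 4 (insert('d')): buffer="zqyyddtirydyydk" (len 15), cursors c1@6 c4@6 c2@11 c3@14, authorship ..1414...22.33.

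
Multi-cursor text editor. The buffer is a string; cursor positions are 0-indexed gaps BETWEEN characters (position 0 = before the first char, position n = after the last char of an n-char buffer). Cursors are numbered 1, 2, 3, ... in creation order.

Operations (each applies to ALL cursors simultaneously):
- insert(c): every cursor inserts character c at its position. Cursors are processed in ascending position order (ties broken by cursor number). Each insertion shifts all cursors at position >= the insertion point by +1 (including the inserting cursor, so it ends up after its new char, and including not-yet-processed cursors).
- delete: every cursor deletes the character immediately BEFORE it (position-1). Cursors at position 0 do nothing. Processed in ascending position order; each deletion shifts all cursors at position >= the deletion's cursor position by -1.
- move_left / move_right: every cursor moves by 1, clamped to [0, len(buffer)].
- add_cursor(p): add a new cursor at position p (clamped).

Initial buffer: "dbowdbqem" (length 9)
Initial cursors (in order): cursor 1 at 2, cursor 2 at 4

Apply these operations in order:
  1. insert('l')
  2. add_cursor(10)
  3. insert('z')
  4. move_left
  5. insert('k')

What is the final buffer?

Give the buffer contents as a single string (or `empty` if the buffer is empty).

After op 1 (insert('l')): buffer="dblowldbqem" (len 11), cursors c1@3 c2@6, authorship ..1..2.....
After op 2 (add_cursor(10)): buffer="dblowldbqem" (len 11), cursors c1@3 c2@6 c3@10, authorship ..1..2.....
After op 3 (insert('z')): buffer="dblzowlzdbqezm" (len 14), cursors c1@4 c2@8 c3@13, authorship ..11..22....3.
After op 4 (move_left): buffer="dblzowlzdbqezm" (len 14), cursors c1@3 c2@7 c3@12, authorship ..11..22....3.
After op 5 (insert('k')): buffer="dblkzowlkzdbqekzm" (len 17), cursors c1@4 c2@9 c3@15, authorship ..111..222....33.

Answer: dblkzowlkzdbqekzm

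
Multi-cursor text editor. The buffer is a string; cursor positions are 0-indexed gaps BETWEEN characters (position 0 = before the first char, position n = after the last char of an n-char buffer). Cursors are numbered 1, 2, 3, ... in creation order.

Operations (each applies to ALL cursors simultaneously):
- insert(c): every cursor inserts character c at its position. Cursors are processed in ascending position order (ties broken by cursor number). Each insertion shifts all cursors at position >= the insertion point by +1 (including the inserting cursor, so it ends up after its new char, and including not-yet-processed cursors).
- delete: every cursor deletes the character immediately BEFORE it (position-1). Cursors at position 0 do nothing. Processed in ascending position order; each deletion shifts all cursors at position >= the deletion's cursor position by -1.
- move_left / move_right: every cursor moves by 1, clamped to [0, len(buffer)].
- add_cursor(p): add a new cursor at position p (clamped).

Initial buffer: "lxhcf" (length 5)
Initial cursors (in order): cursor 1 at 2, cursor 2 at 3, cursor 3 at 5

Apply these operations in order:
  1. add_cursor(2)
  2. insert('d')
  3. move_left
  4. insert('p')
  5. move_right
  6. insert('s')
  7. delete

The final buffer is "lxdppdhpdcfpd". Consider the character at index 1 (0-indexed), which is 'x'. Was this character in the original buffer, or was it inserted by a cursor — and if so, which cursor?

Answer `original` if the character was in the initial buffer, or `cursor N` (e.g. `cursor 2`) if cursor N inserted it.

After op 1 (add_cursor(2)): buffer="lxhcf" (len 5), cursors c1@2 c4@2 c2@3 c3@5, authorship .....
After op 2 (insert('d')): buffer="lxddhdcfd" (len 9), cursors c1@4 c4@4 c2@6 c3@9, authorship ..14.2..3
After op 3 (move_left): buffer="lxddhdcfd" (len 9), cursors c1@3 c4@3 c2@5 c3@8, authorship ..14.2..3
After op 4 (insert('p')): buffer="lxdppdhpdcfpd" (len 13), cursors c1@5 c4@5 c2@8 c3@12, authorship ..1144.22..33
After op 5 (move_right): buffer="lxdppdhpdcfpd" (len 13), cursors c1@6 c4@6 c2@9 c3@13, authorship ..1144.22..33
After op 6 (insert('s')): buffer="lxdppdsshpdscfpds" (len 17), cursors c1@8 c4@8 c2@12 c3@17, authorship ..114414.222..333
After op 7 (delete): buffer="lxdppdhpdcfpd" (len 13), cursors c1@6 c4@6 c2@9 c3@13, authorship ..1144.22..33
Authorship (.=original, N=cursor N): . . 1 1 4 4 . 2 2 . . 3 3
Index 1: author = original

Answer: original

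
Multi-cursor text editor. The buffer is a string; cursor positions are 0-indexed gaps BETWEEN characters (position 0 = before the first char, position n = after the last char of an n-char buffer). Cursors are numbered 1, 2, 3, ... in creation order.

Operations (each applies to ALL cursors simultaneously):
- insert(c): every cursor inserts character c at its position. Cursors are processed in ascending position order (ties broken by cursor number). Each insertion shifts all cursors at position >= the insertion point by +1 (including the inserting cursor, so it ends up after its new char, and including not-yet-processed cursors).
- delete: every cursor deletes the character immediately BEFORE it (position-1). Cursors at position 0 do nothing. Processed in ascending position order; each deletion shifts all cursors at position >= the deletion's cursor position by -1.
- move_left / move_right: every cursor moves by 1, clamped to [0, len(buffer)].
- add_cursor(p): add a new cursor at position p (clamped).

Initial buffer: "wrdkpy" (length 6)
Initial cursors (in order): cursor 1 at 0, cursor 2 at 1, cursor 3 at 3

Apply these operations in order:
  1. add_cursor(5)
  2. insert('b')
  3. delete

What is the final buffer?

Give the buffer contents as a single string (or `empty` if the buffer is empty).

After op 1 (add_cursor(5)): buffer="wrdkpy" (len 6), cursors c1@0 c2@1 c3@3 c4@5, authorship ......
After op 2 (insert('b')): buffer="bwbrdbkpby" (len 10), cursors c1@1 c2@3 c3@6 c4@9, authorship 1.2..3..4.
After op 3 (delete): buffer="wrdkpy" (len 6), cursors c1@0 c2@1 c3@3 c4@5, authorship ......

Answer: wrdkpy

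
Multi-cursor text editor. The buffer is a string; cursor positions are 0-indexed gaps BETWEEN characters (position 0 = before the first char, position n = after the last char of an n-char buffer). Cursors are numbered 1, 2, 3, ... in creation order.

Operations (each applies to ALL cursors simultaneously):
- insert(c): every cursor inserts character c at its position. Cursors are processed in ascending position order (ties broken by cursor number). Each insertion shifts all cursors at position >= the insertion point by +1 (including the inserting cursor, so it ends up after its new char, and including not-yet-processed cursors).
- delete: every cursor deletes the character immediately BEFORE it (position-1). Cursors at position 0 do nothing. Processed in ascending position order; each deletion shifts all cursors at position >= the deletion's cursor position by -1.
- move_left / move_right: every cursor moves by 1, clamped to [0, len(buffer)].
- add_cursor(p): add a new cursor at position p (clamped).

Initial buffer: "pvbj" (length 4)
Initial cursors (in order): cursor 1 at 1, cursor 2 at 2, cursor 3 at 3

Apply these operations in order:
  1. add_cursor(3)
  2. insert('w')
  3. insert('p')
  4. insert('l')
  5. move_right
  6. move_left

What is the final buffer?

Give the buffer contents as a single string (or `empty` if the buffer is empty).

After op 1 (add_cursor(3)): buffer="pvbj" (len 4), cursors c1@1 c2@2 c3@3 c4@3, authorship ....
After op 2 (insert('w')): buffer="pwvwbwwj" (len 8), cursors c1@2 c2@4 c3@7 c4@7, authorship .1.2.34.
After op 3 (insert('p')): buffer="pwpvwpbwwppj" (len 12), cursors c1@3 c2@6 c3@11 c4@11, authorship .11.22.3434.
After op 4 (insert('l')): buffer="pwplvwplbwwppllj" (len 16), cursors c1@4 c2@8 c3@15 c4@15, authorship .111.222.343434.
After op 5 (move_right): buffer="pwplvwplbwwppllj" (len 16), cursors c1@5 c2@9 c3@16 c4@16, authorship .111.222.343434.
After op 6 (move_left): buffer="pwplvwplbwwppllj" (len 16), cursors c1@4 c2@8 c3@15 c4@15, authorship .111.222.343434.

Answer: pwplvwplbwwppllj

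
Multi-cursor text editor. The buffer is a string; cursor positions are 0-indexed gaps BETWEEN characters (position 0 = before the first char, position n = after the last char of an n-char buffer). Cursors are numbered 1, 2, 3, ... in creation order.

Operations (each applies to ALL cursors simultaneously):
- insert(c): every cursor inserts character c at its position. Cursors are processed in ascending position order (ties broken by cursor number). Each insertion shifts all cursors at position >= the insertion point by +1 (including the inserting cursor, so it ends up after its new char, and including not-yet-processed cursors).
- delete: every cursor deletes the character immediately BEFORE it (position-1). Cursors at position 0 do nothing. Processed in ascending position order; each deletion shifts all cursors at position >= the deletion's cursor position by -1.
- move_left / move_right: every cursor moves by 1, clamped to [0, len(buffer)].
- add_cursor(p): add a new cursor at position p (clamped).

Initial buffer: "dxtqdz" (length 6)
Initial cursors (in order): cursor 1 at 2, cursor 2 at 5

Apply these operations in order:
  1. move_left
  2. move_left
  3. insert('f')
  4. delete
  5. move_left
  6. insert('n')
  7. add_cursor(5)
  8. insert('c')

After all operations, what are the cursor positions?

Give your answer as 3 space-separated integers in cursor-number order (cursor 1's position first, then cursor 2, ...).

Answer: 2 6 8

Derivation:
After op 1 (move_left): buffer="dxtqdz" (len 6), cursors c1@1 c2@4, authorship ......
After op 2 (move_left): buffer="dxtqdz" (len 6), cursors c1@0 c2@3, authorship ......
After op 3 (insert('f')): buffer="fdxtfqdz" (len 8), cursors c1@1 c2@5, authorship 1...2...
After op 4 (delete): buffer="dxtqdz" (len 6), cursors c1@0 c2@3, authorship ......
After op 5 (move_left): buffer="dxtqdz" (len 6), cursors c1@0 c2@2, authorship ......
After op 6 (insert('n')): buffer="ndxntqdz" (len 8), cursors c1@1 c2@4, authorship 1..2....
After op 7 (add_cursor(5)): buffer="ndxntqdz" (len 8), cursors c1@1 c2@4 c3@5, authorship 1..2....
After op 8 (insert('c')): buffer="ncdxnctcqdz" (len 11), cursors c1@2 c2@6 c3@8, authorship 11..22.3...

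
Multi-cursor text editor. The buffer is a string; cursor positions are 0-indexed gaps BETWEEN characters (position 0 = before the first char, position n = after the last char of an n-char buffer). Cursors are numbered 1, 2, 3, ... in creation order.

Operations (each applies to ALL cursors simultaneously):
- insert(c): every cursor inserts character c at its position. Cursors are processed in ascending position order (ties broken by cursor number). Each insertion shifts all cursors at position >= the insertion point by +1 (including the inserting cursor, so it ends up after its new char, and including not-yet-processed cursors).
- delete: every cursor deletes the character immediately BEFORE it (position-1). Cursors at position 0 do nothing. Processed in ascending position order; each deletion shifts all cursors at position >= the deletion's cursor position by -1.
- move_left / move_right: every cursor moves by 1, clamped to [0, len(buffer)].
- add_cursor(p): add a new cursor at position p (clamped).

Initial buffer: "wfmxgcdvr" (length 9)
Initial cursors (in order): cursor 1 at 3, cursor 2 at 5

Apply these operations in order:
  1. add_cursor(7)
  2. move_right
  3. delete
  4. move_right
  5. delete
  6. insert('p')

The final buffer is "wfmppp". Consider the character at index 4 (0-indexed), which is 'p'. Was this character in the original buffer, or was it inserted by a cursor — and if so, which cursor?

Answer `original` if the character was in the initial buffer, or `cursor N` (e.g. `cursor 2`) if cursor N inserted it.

Answer: cursor 2

Derivation:
After op 1 (add_cursor(7)): buffer="wfmxgcdvr" (len 9), cursors c1@3 c2@5 c3@7, authorship .........
After op 2 (move_right): buffer="wfmxgcdvr" (len 9), cursors c1@4 c2@6 c3@8, authorship .........
After op 3 (delete): buffer="wfmgdr" (len 6), cursors c1@3 c2@4 c3@5, authorship ......
After op 4 (move_right): buffer="wfmgdr" (len 6), cursors c1@4 c2@5 c3@6, authorship ......
After op 5 (delete): buffer="wfm" (len 3), cursors c1@3 c2@3 c3@3, authorship ...
After op 6 (insert('p')): buffer="wfmppp" (len 6), cursors c1@6 c2@6 c3@6, authorship ...123
Authorship (.=original, N=cursor N): . . . 1 2 3
Index 4: author = 2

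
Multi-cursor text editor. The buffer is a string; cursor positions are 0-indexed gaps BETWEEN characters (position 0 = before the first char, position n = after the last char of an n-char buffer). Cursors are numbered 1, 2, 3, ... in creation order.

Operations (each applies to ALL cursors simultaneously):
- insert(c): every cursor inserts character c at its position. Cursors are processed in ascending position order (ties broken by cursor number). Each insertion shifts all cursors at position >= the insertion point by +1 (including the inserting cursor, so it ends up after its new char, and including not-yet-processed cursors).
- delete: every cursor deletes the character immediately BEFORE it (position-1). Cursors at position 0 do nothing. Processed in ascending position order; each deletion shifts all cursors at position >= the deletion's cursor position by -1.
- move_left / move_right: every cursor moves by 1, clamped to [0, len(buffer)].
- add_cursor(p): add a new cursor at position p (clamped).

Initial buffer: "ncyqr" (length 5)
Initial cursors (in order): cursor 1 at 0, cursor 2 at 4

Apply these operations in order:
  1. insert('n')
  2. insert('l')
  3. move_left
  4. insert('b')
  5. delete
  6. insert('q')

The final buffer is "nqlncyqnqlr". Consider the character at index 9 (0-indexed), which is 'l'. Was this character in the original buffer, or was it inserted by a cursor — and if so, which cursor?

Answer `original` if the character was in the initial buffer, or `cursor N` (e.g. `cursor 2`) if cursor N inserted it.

After op 1 (insert('n')): buffer="nncyqnr" (len 7), cursors c1@1 c2@6, authorship 1....2.
After op 2 (insert('l')): buffer="nlncyqnlr" (len 9), cursors c1@2 c2@8, authorship 11....22.
After op 3 (move_left): buffer="nlncyqnlr" (len 9), cursors c1@1 c2@7, authorship 11....22.
After op 4 (insert('b')): buffer="nblncyqnblr" (len 11), cursors c1@2 c2@9, authorship 111....222.
After op 5 (delete): buffer="nlncyqnlr" (len 9), cursors c1@1 c2@7, authorship 11....22.
After op 6 (insert('q')): buffer="nqlncyqnqlr" (len 11), cursors c1@2 c2@9, authorship 111....222.
Authorship (.=original, N=cursor N): 1 1 1 . . . . 2 2 2 .
Index 9: author = 2

Answer: cursor 2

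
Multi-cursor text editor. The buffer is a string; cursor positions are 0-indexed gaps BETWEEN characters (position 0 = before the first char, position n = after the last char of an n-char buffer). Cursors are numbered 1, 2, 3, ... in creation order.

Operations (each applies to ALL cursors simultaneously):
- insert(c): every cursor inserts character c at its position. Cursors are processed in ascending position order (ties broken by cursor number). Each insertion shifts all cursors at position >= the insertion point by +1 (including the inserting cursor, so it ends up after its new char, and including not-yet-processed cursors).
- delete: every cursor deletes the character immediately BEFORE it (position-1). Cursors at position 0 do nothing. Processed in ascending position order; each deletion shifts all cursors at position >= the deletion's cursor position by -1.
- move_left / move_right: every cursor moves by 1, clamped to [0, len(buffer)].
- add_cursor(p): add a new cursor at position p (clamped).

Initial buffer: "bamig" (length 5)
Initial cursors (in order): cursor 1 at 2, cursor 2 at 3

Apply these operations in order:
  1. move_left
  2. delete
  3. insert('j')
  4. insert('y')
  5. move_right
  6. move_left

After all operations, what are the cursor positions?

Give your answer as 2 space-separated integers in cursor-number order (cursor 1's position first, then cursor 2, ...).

After op 1 (move_left): buffer="bamig" (len 5), cursors c1@1 c2@2, authorship .....
After op 2 (delete): buffer="mig" (len 3), cursors c1@0 c2@0, authorship ...
After op 3 (insert('j')): buffer="jjmig" (len 5), cursors c1@2 c2@2, authorship 12...
After op 4 (insert('y')): buffer="jjyymig" (len 7), cursors c1@4 c2@4, authorship 1212...
After op 5 (move_right): buffer="jjyymig" (len 7), cursors c1@5 c2@5, authorship 1212...
After op 6 (move_left): buffer="jjyymig" (len 7), cursors c1@4 c2@4, authorship 1212...

Answer: 4 4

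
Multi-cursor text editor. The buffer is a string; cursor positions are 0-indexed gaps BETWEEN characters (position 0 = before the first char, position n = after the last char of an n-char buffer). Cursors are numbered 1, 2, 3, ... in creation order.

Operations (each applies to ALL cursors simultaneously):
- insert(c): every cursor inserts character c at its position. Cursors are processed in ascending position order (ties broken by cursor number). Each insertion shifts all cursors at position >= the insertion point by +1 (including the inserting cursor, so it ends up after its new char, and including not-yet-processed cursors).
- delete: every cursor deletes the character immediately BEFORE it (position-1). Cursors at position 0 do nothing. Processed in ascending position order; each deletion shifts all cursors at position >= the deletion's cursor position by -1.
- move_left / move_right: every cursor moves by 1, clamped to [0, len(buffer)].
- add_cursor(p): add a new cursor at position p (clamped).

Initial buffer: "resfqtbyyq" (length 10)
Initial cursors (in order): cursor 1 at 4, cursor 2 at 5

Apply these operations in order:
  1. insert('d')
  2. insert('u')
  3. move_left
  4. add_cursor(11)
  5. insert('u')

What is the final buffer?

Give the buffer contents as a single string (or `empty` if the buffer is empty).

Answer: resfduuqduutbuyyq

Derivation:
After op 1 (insert('d')): buffer="resfdqdtbyyq" (len 12), cursors c1@5 c2@7, authorship ....1.2.....
After op 2 (insert('u')): buffer="resfduqdutbyyq" (len 14), cursors c1@6 c2@9, authorship ....11.22.....
After op 3 (move_left): buffer="resfduqdutbyyq" (len 14), cursors c1@5 c2@8, authorship ....11.22.....
After op 4 (add_cursor(11)): buffer="resfduqdutbyyq" (len 14), cursors c1@5 c2@8 c3@11, authorship ....11.22.....
After op 5 (insert('u')): buffer="resfduuqduutbuyyq" (len 17), cursors c1@6 c2@10 c3@14, authorship ....111.222..3...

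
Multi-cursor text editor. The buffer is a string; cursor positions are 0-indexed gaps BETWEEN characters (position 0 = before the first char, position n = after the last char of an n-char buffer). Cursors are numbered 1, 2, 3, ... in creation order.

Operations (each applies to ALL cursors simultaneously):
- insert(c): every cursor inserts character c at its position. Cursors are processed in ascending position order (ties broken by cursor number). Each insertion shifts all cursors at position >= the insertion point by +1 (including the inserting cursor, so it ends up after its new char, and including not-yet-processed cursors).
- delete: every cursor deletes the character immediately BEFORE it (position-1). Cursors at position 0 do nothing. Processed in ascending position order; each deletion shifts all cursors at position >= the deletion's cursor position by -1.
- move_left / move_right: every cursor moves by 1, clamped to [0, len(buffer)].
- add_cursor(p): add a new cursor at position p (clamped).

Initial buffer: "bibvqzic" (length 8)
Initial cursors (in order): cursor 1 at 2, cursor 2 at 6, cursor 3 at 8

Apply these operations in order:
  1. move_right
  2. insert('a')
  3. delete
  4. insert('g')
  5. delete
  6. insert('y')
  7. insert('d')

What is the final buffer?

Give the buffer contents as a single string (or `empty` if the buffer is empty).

Answer: bibydvqziydcyd

Derivation:
After op 1 (move_right): buffer="bibvqzic" (len 8), cursors c1@3 c2@7 c3@8, authorship ........
After op 2 (insert('a')): buffer="bibavqziaca" (len 11), cursors c1@4 c2@9 c3@11, authorship ...1....2.3
After op 3 (delete): buffer="bibvqzic" (len 8), cursors c1@3 c2@7 c3@8, authorship ........
After op 4 (insert('g')): buffer="bibgvqzigcg" (len 11), cursors c1@4 c2@9 c3@11, authorship ...1....2.3
After op 5 (delete): buffer="bibvqzic" (len 8), cursors c1@3 c2@7 c3@8, authorship ........
After op 6 (insert('y')): buffer="bibyvqziycy" (len 11), cursors c1@4 c2@9 c3@11, authorship ...1....2.3
After op 7 (insert('d')): buffer="bibydvqziydcyd" (len 14), cursors c1@5 c2@11 c3@14, authorship ...11....22.33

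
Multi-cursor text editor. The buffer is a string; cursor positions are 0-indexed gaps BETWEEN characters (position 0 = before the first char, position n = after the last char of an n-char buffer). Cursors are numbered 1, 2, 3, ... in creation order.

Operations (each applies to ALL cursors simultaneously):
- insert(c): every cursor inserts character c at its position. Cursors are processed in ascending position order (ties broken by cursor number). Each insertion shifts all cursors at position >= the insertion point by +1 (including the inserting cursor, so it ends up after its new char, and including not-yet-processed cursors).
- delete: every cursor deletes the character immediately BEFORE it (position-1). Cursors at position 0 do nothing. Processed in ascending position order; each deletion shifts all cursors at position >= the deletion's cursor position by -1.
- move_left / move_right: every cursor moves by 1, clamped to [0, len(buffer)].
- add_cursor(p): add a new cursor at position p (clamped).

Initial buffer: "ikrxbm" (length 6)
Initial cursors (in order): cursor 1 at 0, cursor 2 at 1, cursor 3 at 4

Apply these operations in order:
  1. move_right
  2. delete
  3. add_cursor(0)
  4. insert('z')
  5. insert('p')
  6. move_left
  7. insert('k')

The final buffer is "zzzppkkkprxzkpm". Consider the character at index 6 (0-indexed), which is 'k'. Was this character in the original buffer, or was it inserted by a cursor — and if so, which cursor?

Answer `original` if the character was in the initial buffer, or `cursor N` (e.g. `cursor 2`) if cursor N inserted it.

Answer: cursor 2

Derivation:
After op 1 (move_right): buffer="ikrxbm" (len 6), cursors c1@1 c2@2 c3@5, authorship ......
After op 2 (delete): buffer="rxm" (len 3), cursors c1@0 c2@0 c3@2, authorship ...
After op 3 (add_cursor(0)): buffer="rxm" (len 3), cursors c1@0 c2@0 c4@0 c3@2, authorship ...
After op 4 (insert('z')): buffer="zzzrxzm" (len 7), cursors c1@3 c2@3 c4@3 c3@6, authorship 124..3.
After op 5 (insert('p')): buffer="zzzppprxzpm" (len 11), cursors c1@6 c2@6 c4@6 c3@10, authorship 124124..33.
After op 6 (move_left): buffer="zzzppprxzpm" (len 11), cursors c1@5 c2@5 c4@5 c3@9, authorship 124124..33.
After op 7 (insert('k')): buffer="zzzppkkkprxzkpm" (len 15), cursors c1@8 c2@8 c4@8 c3@13, authorship 124121244..333.
Authorship (.=original, N=cursor N): 1 2 4 1 2 1 2 4 4 . . 3 3 3 .
Index 6: author = 2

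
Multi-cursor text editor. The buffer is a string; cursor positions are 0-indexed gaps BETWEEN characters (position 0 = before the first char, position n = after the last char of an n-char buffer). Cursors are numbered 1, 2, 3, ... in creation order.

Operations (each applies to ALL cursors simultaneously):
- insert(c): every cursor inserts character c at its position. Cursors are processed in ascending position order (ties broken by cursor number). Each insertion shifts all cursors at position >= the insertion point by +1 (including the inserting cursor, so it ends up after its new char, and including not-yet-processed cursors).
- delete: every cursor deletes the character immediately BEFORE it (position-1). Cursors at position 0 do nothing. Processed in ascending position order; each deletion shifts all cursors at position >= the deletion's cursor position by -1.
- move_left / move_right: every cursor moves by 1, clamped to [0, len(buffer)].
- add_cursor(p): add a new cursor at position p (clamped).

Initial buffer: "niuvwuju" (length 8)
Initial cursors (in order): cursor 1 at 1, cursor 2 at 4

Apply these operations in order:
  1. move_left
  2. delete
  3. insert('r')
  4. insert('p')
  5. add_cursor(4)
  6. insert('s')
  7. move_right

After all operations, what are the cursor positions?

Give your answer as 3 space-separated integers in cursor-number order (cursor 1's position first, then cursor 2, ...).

Answer: 4 10 7

Derivation:
After op 1 (move_left): buffer="niuvwuju" (len 8), cursors c1@0 c2@3, authorship ........
After op 2 (delete): buffer="nivwuju" (len 7), cursors c1@0 c2@2, authorship .......
After op 3 (insert('r')): buffer="rnirvwuju" (len 9), cursors c1@1 c2@4, authorship 1..2.....
After op 4 (insert('p')): buffer="rpnirpvwuju" (len 11), cursors c1@2 c2@6, authorship 11..22.....
After op 5 (add_cursor(4)): buffer="rpnirpvwuju" (len 11), cursors c1@2 c3@4 c2@6, authorship 11..22.....
After op 6 (insert('s')): buffer="rpsnisrpsvwuju" (len 14), cursors c1@3 c3@6 c2@9, authorship 111..3222.....
After op 7 (move_right): buffer="rpsnisrpsvwuju" (len 14), cursors c1@4 c3@7 c2@10, authorship 111..3222.....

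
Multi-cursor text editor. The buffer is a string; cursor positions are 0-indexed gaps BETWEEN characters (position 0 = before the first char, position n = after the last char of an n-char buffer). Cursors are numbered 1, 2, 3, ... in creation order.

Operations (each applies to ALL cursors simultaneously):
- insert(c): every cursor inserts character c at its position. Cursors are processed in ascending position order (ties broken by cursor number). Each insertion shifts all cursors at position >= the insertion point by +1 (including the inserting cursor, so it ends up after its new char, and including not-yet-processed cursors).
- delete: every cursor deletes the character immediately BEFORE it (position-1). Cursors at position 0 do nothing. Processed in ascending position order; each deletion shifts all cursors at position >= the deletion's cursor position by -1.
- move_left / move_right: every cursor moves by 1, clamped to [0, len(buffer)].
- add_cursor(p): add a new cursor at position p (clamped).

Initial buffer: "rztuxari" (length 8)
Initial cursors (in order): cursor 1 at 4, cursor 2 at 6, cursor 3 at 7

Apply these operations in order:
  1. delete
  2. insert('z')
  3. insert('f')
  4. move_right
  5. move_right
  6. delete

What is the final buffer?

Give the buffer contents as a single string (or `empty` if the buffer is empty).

Answer: rztzfxzf

Derivation:
After op 1 (delete): buffer="rztxi" (len 5), cursors c1@3 c2@4 c3@4, authorship .....
After op 2 (insert('z')): buffer="rztzxzzi" (len 8), cursors c1@4 c2@7 c3@7, authorship ...1.23.
After op 3 (insert('f')): buffer="rztzfxzzffi" (len 11), cursors c1@5 c2@10 c3@10, authorship ...11.2323.
After op 4 (move_right): buffer="rztzfxzzffi" (len 11), cursors c1@6 c2@11 c3@11, authorship ...11.2323.
After op 5 (move_right): buffer="rztzfxzzffi" (len 11), cursors c1@7 c2@11 c3@11, authorship ...11.2323.
After op 6 (delete): buffer="rztzfxzf" (len 8), cursors c1@6 c2@8 c3@8, authorship ...11.32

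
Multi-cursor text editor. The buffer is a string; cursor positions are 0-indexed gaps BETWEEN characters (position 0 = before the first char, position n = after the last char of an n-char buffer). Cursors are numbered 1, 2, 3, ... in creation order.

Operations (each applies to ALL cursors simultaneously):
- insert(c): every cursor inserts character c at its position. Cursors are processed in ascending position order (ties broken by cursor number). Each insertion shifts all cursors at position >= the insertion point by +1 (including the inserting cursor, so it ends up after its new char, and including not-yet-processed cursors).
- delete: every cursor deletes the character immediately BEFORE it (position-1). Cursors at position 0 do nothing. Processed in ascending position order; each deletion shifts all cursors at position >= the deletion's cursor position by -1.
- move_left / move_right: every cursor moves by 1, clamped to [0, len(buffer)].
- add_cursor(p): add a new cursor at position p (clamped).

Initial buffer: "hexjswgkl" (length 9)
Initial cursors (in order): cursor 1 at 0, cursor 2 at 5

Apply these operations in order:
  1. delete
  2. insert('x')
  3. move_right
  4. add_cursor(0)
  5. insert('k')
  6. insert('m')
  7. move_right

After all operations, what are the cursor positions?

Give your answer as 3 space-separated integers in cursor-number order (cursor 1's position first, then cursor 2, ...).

After op 1 (delete): buffer="hexjwgkl" (len 8), cursors c1@0 c2@4, authorship ........
After op 2 (insert('x')): buffer="xhexjxwgkl" (len 10), cursors c1@1 c2@6, authorship 1....2....
After op 3 (move_right): buffer="xhexjxwgkl" (len 10), cursors c1@2 c2@7, authorship 1....2....
After op 4 (add_cursor(0)): buffer="xhexjxwgkl" (len 10), cursors c3@0 c1@2 c2@7, authorship 1....2....
After op 5 (insert('k')): buffer="kxhkexjxwkgkl" (len 13), cursors c3@1 c1@4 c2@10, authorship 31.1...2.2...
After op 6 (insert('m')): buffer="kmxhkmexjxwkmgkl" (len 16), cursors c3@2 c1@6 c2@13, authorship 331.11...2.22...
After op 7 (move_right): buffer="kmxhkmexjxwkmgkl" (len 16), cursors c3@3 c1@7 c2@14, authorship 331.11...2.22...

Answer: 7 14 3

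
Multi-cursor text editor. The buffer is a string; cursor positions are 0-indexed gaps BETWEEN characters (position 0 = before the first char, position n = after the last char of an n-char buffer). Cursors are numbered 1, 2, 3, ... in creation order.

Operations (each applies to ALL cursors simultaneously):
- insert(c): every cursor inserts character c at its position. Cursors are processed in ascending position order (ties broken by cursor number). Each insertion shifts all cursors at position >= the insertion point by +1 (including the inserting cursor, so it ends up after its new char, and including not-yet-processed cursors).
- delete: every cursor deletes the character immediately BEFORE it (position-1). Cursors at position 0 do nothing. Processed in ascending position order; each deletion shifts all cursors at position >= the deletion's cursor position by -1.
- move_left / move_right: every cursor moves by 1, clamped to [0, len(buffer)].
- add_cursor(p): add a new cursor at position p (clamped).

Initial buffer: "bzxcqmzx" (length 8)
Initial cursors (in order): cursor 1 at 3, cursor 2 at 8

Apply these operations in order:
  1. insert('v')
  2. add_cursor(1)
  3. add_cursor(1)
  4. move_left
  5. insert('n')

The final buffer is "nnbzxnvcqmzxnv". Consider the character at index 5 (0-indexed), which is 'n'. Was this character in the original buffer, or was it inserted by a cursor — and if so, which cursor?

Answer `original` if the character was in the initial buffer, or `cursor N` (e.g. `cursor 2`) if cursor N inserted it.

Answer: cursor 1

Derivation:
After op 1 (insert('v')): buffer="bzxvcqmzxv" (len 10), cursors c1@4 c2@10, authorship ...1.....2
After op 2 (add_cursor(1)): buffer="bzxvcqmzxv" (len 10), cursors c3@1 c1@4 c2@10, authorship ...1.....2
After op 3 (add_cursor(1)): buffer="bzxvcqmzxv" (len 10), cursors c3@1 c4@1 c1@4 c2@10, authorship ...1.....2
After op 4 (move_left): buffer="bzxvcqmzxv" (len 10), cursors c3@0 c4@0 c1@3 c2@9, authorship ...1.....2
After op 5 (insert('n')): buffer="nnbzxnvcqmzxnv" (len 14), cursors c3@2 c4@2 c1@6 c2@13, authorship 34...11.....22
Authorship (.=original, N=cursor N): 3 4 . . . 1 1 . . . . . 2 2
Index 5: author = 1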